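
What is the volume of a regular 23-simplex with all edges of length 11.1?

For a regular n-simplex with edge a, V = (a^n / n!)·√((n+1)/2^n). With a=11.1, n=23: V ≈ 0.0721431.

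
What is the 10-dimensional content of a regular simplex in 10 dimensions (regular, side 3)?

For a regular n-simplex with edge a, V = (a^n / n!)·√((n+1)/2^n). With a=3, n=10: V ≈ 0.00168654.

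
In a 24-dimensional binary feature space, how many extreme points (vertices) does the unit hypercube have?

Each vertex is a binary string of length 24, so there are 2^24 = 16777216.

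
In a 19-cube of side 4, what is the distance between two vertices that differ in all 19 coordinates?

Diagonal = √19 · 4 ≈ 17.4356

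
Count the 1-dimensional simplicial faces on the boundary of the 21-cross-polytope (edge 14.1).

An n-cross-polytope has 2^(k+1)·C(n,k+1) k-faces. Here 2^2·C(21,2) = 4·210 = 840.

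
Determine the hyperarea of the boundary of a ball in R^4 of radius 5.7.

S_4(5.7) = 2·π^(4/2)·(5.7)^3 / Γ(4/2) ≈ 3655.56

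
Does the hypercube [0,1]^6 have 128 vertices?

False. The 6-cube has 2^6 = 64 vertices.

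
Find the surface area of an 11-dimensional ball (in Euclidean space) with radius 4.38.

|∂B_11(4.38)| ≈ 5.38566e+07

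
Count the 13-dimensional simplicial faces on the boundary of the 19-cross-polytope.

Number of 13-faces = 2^(13+1) · C(19,13+1) = 16384 · 11628 = 190513152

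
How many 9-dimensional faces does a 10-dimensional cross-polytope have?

Each 9-face is the convex hull of 10 vertices, one chosen as ±e_i from each of 10 distinct axes: 2^10·C(10,10) = 1024.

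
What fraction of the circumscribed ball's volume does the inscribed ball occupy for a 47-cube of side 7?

Volume scales as r^n, and r_in/r_out = 1/√47, giving (1/√47)^47 ≈ 5.07809e-40.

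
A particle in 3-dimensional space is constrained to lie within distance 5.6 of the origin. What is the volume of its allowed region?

V_3(5.6) = π^(3/2) · (5.6)^3 / Γ(3/2 + 1) ≈ 735.619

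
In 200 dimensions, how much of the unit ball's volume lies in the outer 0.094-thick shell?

V(inner)/V(outer) = ((1-0.094)/1)^200 ≈ 2.665e-09, so the shell fraction is 0.9999999973.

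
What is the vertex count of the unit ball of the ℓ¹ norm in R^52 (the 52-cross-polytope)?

The 52-dimensional cross-polytope has 2n = 2·52 = 104 vertices.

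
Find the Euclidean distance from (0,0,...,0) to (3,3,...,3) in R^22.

d = √(3² + 3² + ... + 3²) [22 terms] = √(22·3²) = 3√22 ≈ 14.0712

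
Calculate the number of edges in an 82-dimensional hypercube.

The 82-cube has n·2^(n-1) = 82·2^81 = 82·2417851639229258349412352 = 198263834416799184651812864 edges.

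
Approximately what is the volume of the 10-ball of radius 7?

V_10(7) = π^(10/2) · (7)^10 / Γ(10/2 + 1) = 282475249·π^5/120 ≈ 7.20358e+08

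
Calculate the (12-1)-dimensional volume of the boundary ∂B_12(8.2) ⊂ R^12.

|∂B_12(8.2)| ≈ 1.80593e+11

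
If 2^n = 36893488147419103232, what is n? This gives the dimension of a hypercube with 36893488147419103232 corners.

The n-cube has 2^n vertices, and 36893488147419103232 = 2^65, so n = 65.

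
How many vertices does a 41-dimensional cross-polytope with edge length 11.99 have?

The 41-dimensional cross-polytope has 2n = 2·41 = 82 vertices.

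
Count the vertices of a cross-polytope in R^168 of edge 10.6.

The vertices are ±e_1, ..., ±e_168, so there are 2·168 = 336.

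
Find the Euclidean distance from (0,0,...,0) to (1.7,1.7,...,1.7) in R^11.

d = √(1.7² + 1.7² + ... + 1.7²) [11 terms] = √(11·1.7²) = 1.7√11 ≈ 5.63826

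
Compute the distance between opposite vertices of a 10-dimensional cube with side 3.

||(3,3,...,3)|| = √(10)·3 ≈ 9.48683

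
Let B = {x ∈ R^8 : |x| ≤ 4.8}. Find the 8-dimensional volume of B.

The n-ball volume is π^(n/2)·r^n/Γ(n/2+1). With n=8, r=4.8: V ≈ 1.14372e+06.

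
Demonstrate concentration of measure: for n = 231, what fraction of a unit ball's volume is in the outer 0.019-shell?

1 - (1-0.019)^231 ≈ 0.9881 ≈ 98.81%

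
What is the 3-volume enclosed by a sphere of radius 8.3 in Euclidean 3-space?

V_3(8.3) = π^(3/2) · (8.3)^3 / Γ(3/2 + 1) ≈ 2395.1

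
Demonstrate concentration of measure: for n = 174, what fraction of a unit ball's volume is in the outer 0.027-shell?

1 - (1-0.027)^174 ≈ 0.991457 ≈ 99.15%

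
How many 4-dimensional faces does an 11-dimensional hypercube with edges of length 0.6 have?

Choose 4 of 11 axes to span the face (C(11,4) = 330 ways), then fix each of the remaining 7 coordinates at one of its two extreme values (2^7 = 128 ways): 330·128 = 42240.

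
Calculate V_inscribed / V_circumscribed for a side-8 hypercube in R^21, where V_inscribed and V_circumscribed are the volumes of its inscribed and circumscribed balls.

The radii are 8/2 and 8√21/2, so the volume ratio is (1/√21)^21 = 21^{-21/2} ≈ 1.30827e-14.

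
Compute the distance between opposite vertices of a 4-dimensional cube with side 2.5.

||(2.5,2.5,...,2.5)|| = √(4)·2.5 = 5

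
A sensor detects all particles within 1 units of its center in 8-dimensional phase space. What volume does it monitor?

The n-ball volume is π^(n/2)·r^n/Γ(n/2+1). With n=8, r=1: V = π^4/24 ≈ 4.05871.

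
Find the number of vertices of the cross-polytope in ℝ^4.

Number of 0-faces = 2^(0+1) · C(4,0+1) = 2 · 4 = 8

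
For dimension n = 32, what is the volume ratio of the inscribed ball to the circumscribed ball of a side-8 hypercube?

The radii are 8/2 and 8√32/2, so the volume ratio is (1/√32)^32 = 32^{-32/2} ≈ 8.27181e-25.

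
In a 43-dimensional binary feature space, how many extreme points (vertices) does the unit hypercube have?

Each vertex is a binary string of length 43, so there are 2^43 = 8796093022208.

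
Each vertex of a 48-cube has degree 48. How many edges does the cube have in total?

Number of 1-faces = C(48,1)·2^(48-1) = 48·140737488355328 = 6755399441055744.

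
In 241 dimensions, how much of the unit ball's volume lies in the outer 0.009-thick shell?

1 - (1-0.009)^241 ≈ 0.886825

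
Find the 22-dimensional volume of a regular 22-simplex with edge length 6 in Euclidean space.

For a regular n-simplex with edge a, V = (a^n / n!)·√((n+1)/2^n). With a=6, n=22: V ≈ 2.74217e-07.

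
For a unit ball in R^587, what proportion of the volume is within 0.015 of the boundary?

Shell fraction = 1 - (1-0.015)^587 ≈ 0.99986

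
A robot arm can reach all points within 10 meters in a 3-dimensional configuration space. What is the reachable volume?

Volume = π^{3/2}·(10)^3/Γ(5/2) = 4000·π/3 ≈ 4188.79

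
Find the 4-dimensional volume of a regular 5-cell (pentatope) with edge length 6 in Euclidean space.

V_4 = √(5) · 6^4 / (4! · 2^(4/2)) ≈ 30.1869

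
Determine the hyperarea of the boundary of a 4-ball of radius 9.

The surface area of an n-ball is 2π^(n/2) r^(n-1) / Γ(n/2). For n=4, r=9: 1458·π^2 ≈ 14389.9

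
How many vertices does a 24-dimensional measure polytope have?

Number of vertices = 2^24 = 16777216.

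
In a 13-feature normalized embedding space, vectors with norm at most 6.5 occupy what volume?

Volume = π^{13/2}·(6.5)^13/Γ(15/2) = 23298085122481·π^6/665280 ≈ 3.36678e+10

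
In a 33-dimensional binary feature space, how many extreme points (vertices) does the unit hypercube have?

Each vertex is a binary string of length 33, so there are 2^33 = 8589934592.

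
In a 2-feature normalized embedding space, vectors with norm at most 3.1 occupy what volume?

The n-ball volume is π^(n/2)·r^n/Γ(n/2+1). With n=2, r=3.1: V ≈ 30.1907.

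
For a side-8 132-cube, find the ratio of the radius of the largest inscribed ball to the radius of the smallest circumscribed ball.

Ratio = (s/2)/(s√132/2) = 132^(-1/2) ≈ 0.0870388.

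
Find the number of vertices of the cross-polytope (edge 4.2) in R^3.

An n-cross-polytope has 2^(k+1)·C(n,k+1) k-faces. Here 2^1·C(3,1) = 2·3 = 6.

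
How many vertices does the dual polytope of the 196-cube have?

Number of vertices = 2n = 392.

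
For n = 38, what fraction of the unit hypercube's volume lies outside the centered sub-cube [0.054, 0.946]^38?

1 - (1 - 2·0.054)^38 = 1 - 0.892^38 ≈ 0.987002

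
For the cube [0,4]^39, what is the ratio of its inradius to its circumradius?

r_in = 4/2 (half the side); r_out = 4√39/2 (half the diagonal). Ratio = 1/√39 ≈ 0.160128.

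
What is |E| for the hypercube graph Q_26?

Number of 1-faces = C(26,1)·2^(26-1) = 26·33554432 = 872415232.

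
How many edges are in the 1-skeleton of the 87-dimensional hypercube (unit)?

An n-cube has n·2^(n-1) edges. With n = 87: 87·77371252455336267181195264 = 6731298963614255244763987968.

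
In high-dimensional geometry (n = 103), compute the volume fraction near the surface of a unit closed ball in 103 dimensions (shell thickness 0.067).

1 - (1-0.067)^103 ≈ 0.99921 ≈ 99.92%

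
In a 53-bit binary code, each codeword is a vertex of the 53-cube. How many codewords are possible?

Number of vertices = 2^53 = 9007199254740992.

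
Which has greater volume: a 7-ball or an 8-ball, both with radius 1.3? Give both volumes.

V_7(1.3) ≈ 29.6472. V_8(1.3) ≈ 33.1082. The 8-ball is larger.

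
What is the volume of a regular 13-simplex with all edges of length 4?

V_13 = √(14) · 4^13 / (13! · 2^(13/2)) ≈ 0.000445521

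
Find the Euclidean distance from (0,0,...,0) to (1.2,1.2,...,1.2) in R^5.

d = √(1.2² + 1.2² + ... + 1.2²) [5 terms] = √(5·1.2²) = 1.2√5 ≈ 2.68328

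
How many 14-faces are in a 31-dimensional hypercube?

An n-cube has C(n,k)·2^(n-k) k-faces. Here C(31,14)·2^17 = 265182525·131072 = 34758003916800.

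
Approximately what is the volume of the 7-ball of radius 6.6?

Volume = π^{7/2}·(6.6)^7/Γ(9/2) ≈ 2.57744e+06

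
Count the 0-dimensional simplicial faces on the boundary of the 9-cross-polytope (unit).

An n-cross-polytope has 2^(k+1)·C(n,k+1) k-faces. Here 2^1·C(9,1) = 2·9 = 18.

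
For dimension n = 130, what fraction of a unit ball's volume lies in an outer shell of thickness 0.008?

1 - (1-0.008)^130 ≈ 0.64802 ≈ 64.80%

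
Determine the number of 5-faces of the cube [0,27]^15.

An n-cube has C(n,k)·2^(n-k) k-faces. Here C(15,5)·2^10 = 3003·1024 = 3075072.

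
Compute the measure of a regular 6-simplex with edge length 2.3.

Volume = 2.3^6 · √(7/2^6) / 6! ≈ 0.0679976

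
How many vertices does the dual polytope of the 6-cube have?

The vertices are ±e_1, ..., ±e_6, so there are 2·6 = 12.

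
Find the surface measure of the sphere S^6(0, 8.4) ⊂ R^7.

The surface area of an n-ball is 2π^(n/2) r^(n-1) / Γ(n/2). For n=7, r=8.4: 1.16186e+07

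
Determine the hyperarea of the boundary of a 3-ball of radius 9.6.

|∂B_3(9.6)| = 4πr² = 4π·(9.6)² ≈ 1158.12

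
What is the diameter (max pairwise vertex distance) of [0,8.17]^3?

The space diagonal of an n-cube of side s is s√n. Here 8.17·√3 ≈ 14.1509.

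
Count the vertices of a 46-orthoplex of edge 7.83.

The vertices are ±e_1, ..., ±e_46, so there are 2·46 = 92.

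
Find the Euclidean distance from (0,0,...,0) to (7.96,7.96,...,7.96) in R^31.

Diagonal = √31 · 7.96 ≈ 44.3194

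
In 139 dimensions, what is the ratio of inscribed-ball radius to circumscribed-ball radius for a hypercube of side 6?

r_in = 6/2 (half the side); r_out = 6√139/2 (half the diagonal). Ratio = 1/√139 ≈ 0.0848189.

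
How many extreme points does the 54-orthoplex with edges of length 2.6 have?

An n-cross-polytope has 2n vertices; here n = 54, giving 108.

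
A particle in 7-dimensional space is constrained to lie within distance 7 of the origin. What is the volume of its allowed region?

V_7(7) = π^(7/2) · (7)^7 / Γ(7/2 + 1) = 1882384·π^3/15 ≈ 3.89105e+06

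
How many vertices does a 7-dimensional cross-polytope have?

The vertices are ±e_1, ..., ±e_7, so there are 2·7 = 14.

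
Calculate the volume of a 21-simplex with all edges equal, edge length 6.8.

For a regular n-simplex with edge a, V = (a^n / n!)·√((n+1)/2^n). With a=6.8, n=21: V ≈ 1.92637e-05.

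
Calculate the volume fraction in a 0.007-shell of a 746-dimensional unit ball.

V(inner)/V(outer) = ((1-0.007)/1)^746 ≈ 0.005298, so the shell fraction is 0.994702.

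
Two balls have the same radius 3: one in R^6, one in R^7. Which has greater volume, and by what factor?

V_6(3) ≈ 3767.26, V_7(3) ≈ 10333.1. The 7-ball is larger by a factor of 2.743.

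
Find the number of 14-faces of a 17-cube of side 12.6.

Number of 14-faces = C(17,14) · 2^(17-14) = 680 · 8 = 5440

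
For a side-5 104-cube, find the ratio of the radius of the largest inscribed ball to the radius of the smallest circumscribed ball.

r_in / r_out = (5/2) / (5√104/2) = 1/√104 ≈ 0.0980581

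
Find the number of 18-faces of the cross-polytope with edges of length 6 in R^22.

Number of 18-faces = 2^(18+1) · C(22,18+1) = 524288 · 1540 = 807403520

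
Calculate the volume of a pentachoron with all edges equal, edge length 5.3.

For a regular n-simplex with edge a, V = (a^n / n!)·√((n+1)/2^n). With a=5.3, n=4: V ≈ 18.3788.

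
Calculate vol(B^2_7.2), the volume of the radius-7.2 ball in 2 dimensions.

The n-ball volume is π^(n/2)·r^n/Γ(n/2+1). With n=2, r=7.2: V ≈ 162.86.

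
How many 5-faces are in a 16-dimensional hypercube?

f_5(16-cube) = (16 choose 5) · 2^11 = 8945664.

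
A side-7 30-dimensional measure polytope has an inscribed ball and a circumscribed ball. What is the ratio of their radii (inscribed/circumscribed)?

r_in / r_out = (7/2) / (7√30/2) = 1/√30 ≈ 0.182574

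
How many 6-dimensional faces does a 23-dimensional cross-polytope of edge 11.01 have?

f_6(23-orthoplex) = 2^7 · (23 choose 7) = 31380096.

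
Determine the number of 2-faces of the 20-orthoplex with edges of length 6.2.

An n-cross-polytope has 2^(k+1)·C(n,k+1) k-faces. Here 2^3·C(20,3) = 8·1140 = 9120.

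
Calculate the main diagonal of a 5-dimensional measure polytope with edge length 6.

d = √(6² + 6² + ... + 6²) [5 terms] = √(5·6²) = 6√5 ≈ 13.4164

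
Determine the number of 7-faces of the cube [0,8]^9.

Choose 7 of 9 axes to span the face (C(9,7) = 36 ways), then fix each of the remaining 2 coordinates at one of its two extreme values (2^2 = 4 ways): 36·4 = 144.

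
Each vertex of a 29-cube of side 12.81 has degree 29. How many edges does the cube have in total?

The 29-cube has n·2^(n-1) = 29·2^28 = 29·268435456 = 7784628224 edges.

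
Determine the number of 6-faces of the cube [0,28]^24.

An n-cube has C(n,k)·2^(n-k) k-faces. Here C(24,6)·2^18 = 134596·262144 = 35283533824.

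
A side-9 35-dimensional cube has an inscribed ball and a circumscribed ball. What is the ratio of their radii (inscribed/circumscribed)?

r_in / r_out = (9/2) / (9√35/2) = 1/√35 ≈ 0.169031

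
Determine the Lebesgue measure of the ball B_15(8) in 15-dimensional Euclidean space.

V_15(8) = π^(15/2) · (8)^15 / Γ(15/2 + 1) = 9007199254740992·π^7/2027025 ≈ 1.34208e+13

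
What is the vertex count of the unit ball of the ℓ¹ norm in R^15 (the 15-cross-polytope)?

The 15-dimensional cross-polytope has 2n = 2·15 = 30 vertices.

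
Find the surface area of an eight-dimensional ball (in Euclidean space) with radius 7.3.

|∂B_8(7.3)| ≈ 3.58706e+07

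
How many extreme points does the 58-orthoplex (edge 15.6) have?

Number of vertices = 2n = 116.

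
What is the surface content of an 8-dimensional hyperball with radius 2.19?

|∂B_8(2.19)| ≈ 7844.89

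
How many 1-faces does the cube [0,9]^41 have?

An n-cube has n·2^(n-1) edges. With n = 41: 41·1099511627776 = 45079976738816.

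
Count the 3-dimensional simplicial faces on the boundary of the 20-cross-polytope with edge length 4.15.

An n-cross-polytope has 2^(k+1)·C(n,k+1) k-faces. Here 2^4·C(20,4) = 16·4845 = 77520.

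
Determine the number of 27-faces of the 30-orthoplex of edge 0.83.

An n-cross-polytope has 2^(k+1)·C(n,k+1) k-faces. Here 2^28·C(30,28) = 268435456·435 = 116769423360.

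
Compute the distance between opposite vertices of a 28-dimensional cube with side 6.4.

Diagonal = √28 · 6.4 ≈ 33.8656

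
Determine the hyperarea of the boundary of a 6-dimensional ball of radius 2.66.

S = n·V_n(r)/r = 6·V_6(2.66)/2.66 (volume-to-surface relation), giving 4129.12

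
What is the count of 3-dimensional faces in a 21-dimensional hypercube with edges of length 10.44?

f_3(21-cube) = (21 choose 3) · 2^18 = 348651520.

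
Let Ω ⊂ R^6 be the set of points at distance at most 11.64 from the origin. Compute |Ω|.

Volume = π^{6/2}·(11.64)^6/Γ(4) ≈ 1.28533e+07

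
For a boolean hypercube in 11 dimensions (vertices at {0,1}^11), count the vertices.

Each vertex is a binary string of length 11, so there are 2^11 = 2048.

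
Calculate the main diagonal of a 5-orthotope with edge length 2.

d = √(2² + 2² + ... + 2²) [5 terms] = √(5·2²) = 2√5 ≈ 4.47214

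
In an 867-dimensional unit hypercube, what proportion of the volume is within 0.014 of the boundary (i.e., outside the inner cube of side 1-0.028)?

The inner cube has side 1-2·0.014 = 0.972 and volume (0.972)^867 ≈ 2.026e-11, so the shell holds 1 - 2.026e-11 of the volume.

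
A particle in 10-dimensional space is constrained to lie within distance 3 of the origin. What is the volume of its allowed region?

V_10(3) = π^(10/2) · (3)^10 / Γ(10/2 + 1) = 19683·π^5/40 ≈ 150585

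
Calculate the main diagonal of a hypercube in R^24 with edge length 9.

||(9,9,...,9)|| = √(24)·9 ≈ 44.0908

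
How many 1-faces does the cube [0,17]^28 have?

Number of 1-faces = C(28,1)·2^(28-1) = 28·134217728 = 3758096384.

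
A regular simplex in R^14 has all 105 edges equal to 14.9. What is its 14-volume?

For a regular n-simplex with edge a, V = (a^n / n!)·√((n+1)/2^n). With a=14.9, n=14: V ≈ 9226.46.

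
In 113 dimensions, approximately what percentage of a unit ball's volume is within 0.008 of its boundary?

1 - (1-0.008)^113 ≈ 0.596523 ≈ 59.65%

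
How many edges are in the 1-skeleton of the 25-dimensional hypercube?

The 25-cube has n·2^(n-1) = 25·2^24 = 25·16777216 = 419430400 edges.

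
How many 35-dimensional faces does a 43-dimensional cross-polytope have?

An n-cross-polytope has 2^(k+1)·C(n,k+1) k-faces. Here 2^36·C(43,36) = 68719476736·32224114 = 2214424252361211904.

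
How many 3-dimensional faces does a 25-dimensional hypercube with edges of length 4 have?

f_3(25-cube) = (25 choose 3) · 2^22 = 9646899200.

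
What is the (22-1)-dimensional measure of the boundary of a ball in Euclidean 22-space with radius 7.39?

S = n·V_n(r)/r = 22·V_22(7.39)/7.39 (volume-to-surface relation), giving 2.8278e+17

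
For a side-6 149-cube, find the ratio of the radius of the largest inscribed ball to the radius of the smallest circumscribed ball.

r_in = 6/2 (half the side); r_out = 6√149/2 (half the diagonal). Ratio = 1/√149 ≈ 0.0819232.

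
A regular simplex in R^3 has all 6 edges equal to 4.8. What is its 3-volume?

Volume = (√2/12) · 4.8³ = 13.0334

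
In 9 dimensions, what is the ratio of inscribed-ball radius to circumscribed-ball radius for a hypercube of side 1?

r_in = 1/2 (half the side); r_out = 1√9/2 (half the diagonal). Ratio = 1/√9 ≈ 0.333333.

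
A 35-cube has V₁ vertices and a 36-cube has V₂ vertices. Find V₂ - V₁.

V₁ = 2^35 = 34359738368. V₂ = 2^36 = 68719476736. V₂ - V₁ = 34359738368.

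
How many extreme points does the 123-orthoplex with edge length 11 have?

Number of vertices = 2n = 246.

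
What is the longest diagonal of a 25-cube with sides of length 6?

d = √(6² + 6² + ... + 6²) [25 terms] = √(25·6²) = 6√25 = 30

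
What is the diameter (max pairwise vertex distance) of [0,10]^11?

Diagonal = √11 · 10 ≈ 33.1662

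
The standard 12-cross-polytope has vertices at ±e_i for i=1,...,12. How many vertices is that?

An n-cross-polytope has 2n vertices; here n = 12, giving 24.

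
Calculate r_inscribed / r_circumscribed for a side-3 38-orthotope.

For an n-cube of any side s, the inradius is s/2 and the circumradius is s√n/2, so the ratio is 1/√38 ≈ 0.162221.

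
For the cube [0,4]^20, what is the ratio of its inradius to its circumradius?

r_in = 4/2 (half the side); r_out = 4√20/2 (half the diagonal). Ratio = 1/√20 ≈ 0.223607.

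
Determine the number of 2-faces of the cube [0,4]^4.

An n-cube has C(n,k)·2^(n-k) k-faces. Here C(4,2)·2^2 = 6·4 = 24.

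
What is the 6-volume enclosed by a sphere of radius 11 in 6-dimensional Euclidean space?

V = 1771561·π^3/6 ≈ 9.15492e+06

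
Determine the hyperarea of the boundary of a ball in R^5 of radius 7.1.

|∂B_5(7.1)| ≈ 66880.9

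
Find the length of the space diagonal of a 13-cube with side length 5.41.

||(5.41,5.41,...,5.41)|| = √(13)·5.41 ≈ 19.506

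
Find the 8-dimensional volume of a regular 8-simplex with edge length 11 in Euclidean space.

V = (11^8 / 8!) · √((8+1) / 2^8) ≈ 996.833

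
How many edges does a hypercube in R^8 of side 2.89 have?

Each of the 2^8 = 256 vertices has degree 8; total edges = 8·2^8/2 = 1024.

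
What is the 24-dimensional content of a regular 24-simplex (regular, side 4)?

For a regular n-simplex with edge a, V = (a^n / n!)·√((n+1)/2^n). With a=4, n=24: V ≈ 5.53789e-13.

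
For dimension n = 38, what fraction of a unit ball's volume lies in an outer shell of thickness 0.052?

1 - (1-0.052)^38 ≈ 0.868563 ≈ 86.86%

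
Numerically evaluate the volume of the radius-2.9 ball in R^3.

V_3(2.9) = π^(3/2) · (2.9)^3 / Γ(3/2 + 1) ≈ 102.16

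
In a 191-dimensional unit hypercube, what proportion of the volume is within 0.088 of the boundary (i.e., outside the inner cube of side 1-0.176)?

Shell fraction = 1 - (1-0.176)^191 ≈ 1 - 8.752e-17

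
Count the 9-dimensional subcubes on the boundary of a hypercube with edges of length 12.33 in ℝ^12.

An n-cube has C(n,k)·2^(n-k) k-faces. Here C(12,9)·2^3 = 220·8 = 1760.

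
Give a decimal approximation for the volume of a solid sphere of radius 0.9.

The n-ball volume is π^(n/2)·r^n/Γ(n/2+1). With n=3, r=0.9: V ≈ 3.05363.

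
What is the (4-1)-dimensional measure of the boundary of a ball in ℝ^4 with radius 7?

S = n·V_n(r)/r = 4·V_4(7)/7 (volume-to-surface relation), giving 686·π^2 ≈ 6770.55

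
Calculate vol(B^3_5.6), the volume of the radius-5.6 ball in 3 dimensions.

V_3(5.6) = π^(3/2) · (5.6)^3 / Γ(3/2 + 1) ≈ 735.619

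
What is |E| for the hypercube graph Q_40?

Number of 1-faces = C(40,1)·2^(40-1) = 40·549755813888 = 21990232555520.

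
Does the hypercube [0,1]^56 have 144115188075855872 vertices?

False. The 56-cube has 2^56 = 72057594037927936 vertices.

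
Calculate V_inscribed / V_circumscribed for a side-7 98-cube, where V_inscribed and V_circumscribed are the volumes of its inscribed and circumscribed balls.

V_in/V_out = n^(-n/2) = 98^(-98/2) ≈ 2.69105e-98.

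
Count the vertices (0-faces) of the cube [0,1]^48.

Number of vertices = 2^48 = 281474976710656.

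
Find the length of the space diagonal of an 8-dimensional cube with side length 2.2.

||(2.2,2.2,...,2.2)|| = √(8)·2.2 ≈ 6.22254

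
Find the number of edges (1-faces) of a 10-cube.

Number of 1-faces = C(10,1) · 2^(10-1) = 10 · 512 = 5120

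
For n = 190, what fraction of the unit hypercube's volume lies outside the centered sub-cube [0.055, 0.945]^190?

Shell fraction = 1 - (1-0.11)^190 ≈ 1 - 2.422e-10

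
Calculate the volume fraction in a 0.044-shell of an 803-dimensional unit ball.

1 - (1-0.044)^803 ≈ 1 - 2.031e-16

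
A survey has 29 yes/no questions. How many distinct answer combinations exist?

An n-cube has 2^n vertices; for n = 29 that is 2^29 = 536870912.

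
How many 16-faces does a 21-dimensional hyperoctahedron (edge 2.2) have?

Each 16-face is the convex hull of 17 vertices, one chosen as ±e_i from each of 17 distinct axes: 2^17·C(21,17) = 784465920.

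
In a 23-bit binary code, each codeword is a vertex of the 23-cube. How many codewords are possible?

An n-cube has 2^n vertices; for n = 23 that is 2^23 = 8388608.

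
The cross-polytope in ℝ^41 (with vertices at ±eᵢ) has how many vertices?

The vertices are ±e_1, ..., ±e_41, so there are 2·41 = 82.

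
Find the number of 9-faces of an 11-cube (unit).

An n-cube has C(n,k)·2^(n-k) k-faces. Here C(11,9)·2^2 = 55·4 = 220.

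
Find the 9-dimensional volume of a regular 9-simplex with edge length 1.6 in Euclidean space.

For a regular n-simplex with edge a, V = (a^n / n!)·√((n+1)/2^n). With a=1.6, n=9: V ≈ 2.64656e-05.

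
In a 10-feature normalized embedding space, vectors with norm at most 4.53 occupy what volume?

The n-ball volume is π^(n/2)·r^n/Γ(n/2+1). With n=10, r=4.53: V ≈ 9.28005e+06.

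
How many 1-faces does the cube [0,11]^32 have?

Each of the 2^32 = 4294967296 vertices has degree 32; total edges = 32·2^32/2 = 68719476736.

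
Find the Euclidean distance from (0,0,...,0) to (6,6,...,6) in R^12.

Diagonal = √12 · 6 ≈ 20.7846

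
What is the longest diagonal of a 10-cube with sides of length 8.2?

The space diagonal of an n-cube of side s is s√n. Here 8.2·√10 ≈ 25.9307.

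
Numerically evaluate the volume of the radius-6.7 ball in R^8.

Volume = π^{8/2}·(6.7)^8/Γ(5) ≈ 1.64811e+07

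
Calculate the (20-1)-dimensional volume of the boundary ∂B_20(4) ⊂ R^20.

|∂B_20(4)| = 4294967296·π^10/2835 ≈ 1.41875e+11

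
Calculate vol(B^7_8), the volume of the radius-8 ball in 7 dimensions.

Volume = π^{7/2}·(8)^7/Γ(9/2) = 33554432·π^3/105 ≈ 9.90855e+06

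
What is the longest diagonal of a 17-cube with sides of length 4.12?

d = √(4.12² + 4.12² + ... + 4.12²) [17 terms] = √(17·4.12²) = 4.12√17 ≈ 16.9872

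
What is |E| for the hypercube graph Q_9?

Number of 1-faces = C(9,1)·2^(9-1) = 9·256 = 2304.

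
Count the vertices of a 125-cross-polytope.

Number of vertices = 2n = 250.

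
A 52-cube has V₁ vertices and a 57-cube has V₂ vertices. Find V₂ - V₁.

V₁ = 2^52 = 4503599627370496. V₂ = 2^57 = 144115188075855872. V₂ - V₁ = 139611588448485376.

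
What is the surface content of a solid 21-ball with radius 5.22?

|∂B_21(5.22)| ≈ 6.60963e+13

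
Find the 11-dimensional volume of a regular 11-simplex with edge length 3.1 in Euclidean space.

Volume = 3.1^11 · √(12/2^11) / 11! ≈ 0.000487246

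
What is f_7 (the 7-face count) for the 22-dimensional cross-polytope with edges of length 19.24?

Number of 7-faces = 2^(7+1) · C(22,7+1) = 256 · 319770 = 81861120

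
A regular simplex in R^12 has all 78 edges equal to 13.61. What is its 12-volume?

Volume = 13.61^12 · √(13/2^12) / 12! ≈ 4750.64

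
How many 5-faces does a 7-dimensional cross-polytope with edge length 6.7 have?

f_5(7-orthoplex) = 2^6 · (7 choose 6) = 448.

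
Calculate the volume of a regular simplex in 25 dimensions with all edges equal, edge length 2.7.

Volume = 2.7^25 · √(26/2^25) / 25! ≈ 3.45192e-18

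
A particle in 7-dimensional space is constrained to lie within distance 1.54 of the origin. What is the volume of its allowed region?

Volume = π^{7/2}·(1.54)^7/Γ(9/2) ≈ 97.0567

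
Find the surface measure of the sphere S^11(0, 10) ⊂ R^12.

S = n·V_n(r)/r = 12·V_12(10)/10 (volume-to-surface relation), giving 5000000000·π^6/3 ≈ 1.60232e+12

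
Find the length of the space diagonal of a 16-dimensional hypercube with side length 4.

The space diagonal of an n-cube of side s is s√n. Here 4·√16 = 16.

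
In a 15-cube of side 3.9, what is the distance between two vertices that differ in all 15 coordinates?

The space diagonal of an n-cube of side s is s√n. Here 3.9·√15 ≈ 15.1046.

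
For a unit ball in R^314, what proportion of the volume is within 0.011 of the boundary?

Shell fraction = 1 - (1-0.011)^314 ≈ 0.96898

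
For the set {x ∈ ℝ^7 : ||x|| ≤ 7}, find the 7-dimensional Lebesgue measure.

V = 1882384·π^3/15 ≈ 3.89105e+06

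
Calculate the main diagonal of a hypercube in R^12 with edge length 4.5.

Diagonal = √12 · 4.5 ≈ 15.5885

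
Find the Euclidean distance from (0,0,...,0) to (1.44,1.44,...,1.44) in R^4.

Diagonal = √4 · 1.44 = 2.88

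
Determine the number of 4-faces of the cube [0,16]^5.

f_4(5-cube) = (5 choose 4) · 2^1 = 10.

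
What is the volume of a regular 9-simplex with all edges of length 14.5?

For a regular n-simplex with edge a, V = (a^n / n!)·√((n+1)/2^n). With a=14.5, n=9: V ≈ 10912.2.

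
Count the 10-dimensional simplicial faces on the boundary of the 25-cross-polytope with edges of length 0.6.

Each 10-face is the convex hull of 11 vertices, one chosen as ±e_i from each of 11 distinct axes: 2^11·C(25,11) = 9128755200.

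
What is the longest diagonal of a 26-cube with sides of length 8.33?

The space diagonal of an n-cube of side s is s√n. Here 8.33·√26 ≈ 42.4748.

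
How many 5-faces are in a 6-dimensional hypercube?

f_5(6-cube) = (6 choose 5) · 2^1 = 12.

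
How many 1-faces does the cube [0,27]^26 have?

An n-cube has n·2^(n-1) edges. With n = 26: 26·33554432 = 872415232.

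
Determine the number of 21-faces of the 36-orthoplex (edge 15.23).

Number of 21-faces = 2^(21+1) · C(36,21+1) = 4194304 · 3796297200 = 15922824531148800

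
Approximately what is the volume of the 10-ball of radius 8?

V = 134217728·π^5/15 ≈ 2.73822e+09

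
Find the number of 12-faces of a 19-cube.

f_12(19-cube) = (19 choose 12) · 2^7 = 6449664.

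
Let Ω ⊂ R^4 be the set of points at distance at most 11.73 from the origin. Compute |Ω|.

V_4(11.73) = π^(4/2) · (11.73)^4 / Γ(4/2 + 1) ≈ 93424.7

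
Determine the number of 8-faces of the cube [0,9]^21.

Choose 8 of 21 axes to span the face (C(21,8) = 203490 ways), then fix each of the remaining 13 coordinates at one of its two extreme values (2^13 = 8192 ways): 203490·8192 = 1666990080.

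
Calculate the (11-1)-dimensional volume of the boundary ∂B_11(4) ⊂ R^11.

The surface area of an n-ball is 2π^(n/2) r^(n-1) / Γ(n/2). For n=11, r=4: 67108864·π^5/945 ≈ 2.17319e+07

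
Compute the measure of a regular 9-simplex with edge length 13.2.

V = (13.2^9 / 9!) · √((9+1) / 2^9) ≈ 4685.62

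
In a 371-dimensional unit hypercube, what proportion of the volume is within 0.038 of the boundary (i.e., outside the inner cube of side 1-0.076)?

The inner cube has side 1-2·0.038 = 0.924 and volume (0.924)^371 ≈ 1.838e-13, so the shell holds 1 - 1.838e-13 of the volume.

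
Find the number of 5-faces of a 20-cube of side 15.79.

Number of 5-faces = C(20,5) · 2^(20-5) = 15504 · 32768 = 508035072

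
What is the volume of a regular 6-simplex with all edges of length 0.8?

For a regular n-simplex with edge a, V = (a^n / n!)·√((n+1)/2^n). With a=0.8, n=6: V ≈ 0.000120411.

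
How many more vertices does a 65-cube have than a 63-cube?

The 65-cube has 2^65 = 36893488147419103232 vertices. The 63-cube has 2^63 = 9223372036854775808 vertices. Difference: 36893488147419103232 - 9223372036854775808 = 27670116110564327424.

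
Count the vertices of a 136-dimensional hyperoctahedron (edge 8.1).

Number of vertices = 2n = 272.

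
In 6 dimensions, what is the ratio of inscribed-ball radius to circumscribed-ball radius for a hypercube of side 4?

r_in / r_out = (4/2) / (4√6/2) = 1/√6 ≈ 0.408248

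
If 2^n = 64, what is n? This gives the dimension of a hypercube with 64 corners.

n = log_2(64) = 6.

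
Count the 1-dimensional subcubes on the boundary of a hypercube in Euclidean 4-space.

Choose 1 of 4 axes to span the face (C(4,1) = 4 ways), then fix each of the remaining 3 coordinates at one of its two extreme values (2^3 = 8 ways): 4·8 = 32.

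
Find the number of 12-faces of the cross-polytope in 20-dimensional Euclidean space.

Number of 12-faces = 2^(12+1) · C(20,12+1) = 8192 · 77520 = 635043840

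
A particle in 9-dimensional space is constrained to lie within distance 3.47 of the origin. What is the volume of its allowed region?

V_9(3.47) = π^(9/2) · (3.47)^9 / Γ(9/2 + 1) ≈ 240593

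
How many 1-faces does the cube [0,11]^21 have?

Number of 1-faces = C(21,1)·2^(21-1) = 21·1048576 = 22020096.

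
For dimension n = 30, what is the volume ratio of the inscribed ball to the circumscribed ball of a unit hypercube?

V_in/V_out = n^(-n/2) = 30^(-30/2) ≈ 6.96917e-23.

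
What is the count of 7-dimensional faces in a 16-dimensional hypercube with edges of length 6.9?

An n-cube has C(n,k)·2^(n-k) k-faces. Here C(16,7)·2^9 = 11440·512 = 5857280.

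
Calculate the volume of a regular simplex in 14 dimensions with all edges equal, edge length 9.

V = (9^14 / 14!) · √((14+1) / 2^14) ≈ 7.94004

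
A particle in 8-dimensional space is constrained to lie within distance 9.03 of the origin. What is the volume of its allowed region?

The n-ball volume is π^(n/2)·r^n/Γ(n/2+1). With n=8, r=9.03: V ≈ 1.79428e+08.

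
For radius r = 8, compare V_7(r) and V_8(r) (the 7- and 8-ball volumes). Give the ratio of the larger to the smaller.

V_7(8) ≈ 9.90855e+06, V_8(8) ≈ 6.80939e+07. The 8-ball is larger by a factor of 6.872.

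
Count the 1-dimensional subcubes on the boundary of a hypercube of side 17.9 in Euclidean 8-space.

Number of 1-faces = C(8,1) · 2^(8-1) = 8 · 128 = 1024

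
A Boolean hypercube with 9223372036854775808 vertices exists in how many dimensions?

2^n = 9223372036854775808 ⇒ n = log_2(9223372036854775808) = 63.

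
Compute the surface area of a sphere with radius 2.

|∂B_3(2)| = 4πr² = 4π·(2)² ≈ 50.2655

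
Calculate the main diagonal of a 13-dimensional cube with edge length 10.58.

||(10.58,10.58,...,10.58)|| = √(13)·10.58 ≈ 38.1467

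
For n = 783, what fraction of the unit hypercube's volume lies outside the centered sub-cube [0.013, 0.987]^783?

The inner cube has side 1-2·0.013 = 0.974 and volume (0.974)^783 ≈ 1.101e-09, so the shell holds 0.9999999989 of the volume.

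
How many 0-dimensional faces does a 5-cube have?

An n-cube has C(n,k)·2^(n-k) k-faces. Here C(5,0)·2^5 = 1·32 = 32.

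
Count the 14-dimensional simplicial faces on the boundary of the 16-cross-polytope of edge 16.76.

An n-cross-polytope has 2^(k+1)·C(n,k+1) k-faces. Here 2^15·C(16,15) = 32768·16 = 524288.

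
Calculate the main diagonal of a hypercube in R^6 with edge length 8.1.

d = √(8.1² + 8.1² + ... + 8.1²) [6 terms] = √(6·8.1²) = 8.1√6 ≈ 19.8409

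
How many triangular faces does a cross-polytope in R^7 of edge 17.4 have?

Number of 2-faces = 2^(2+1) · C(7,2+1) = 8 · 35 = 280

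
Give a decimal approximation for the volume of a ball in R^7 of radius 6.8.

Volume = π^{7/2}·(6.8)^7/Γ(9/2) ≈ 3.17645e+06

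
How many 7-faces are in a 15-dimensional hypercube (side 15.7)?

Choose 7 of 15 axes to span the face (C(15,7) = 6435 ways), then fix each of the remaining 8 coordinates at one of its two extreme values (2^8 = 256 ways): 6435·256 = 1647360.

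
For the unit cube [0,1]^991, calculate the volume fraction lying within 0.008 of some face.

Shell fraction = 1 - (1-0.016)^991 ≈ 0.9999998857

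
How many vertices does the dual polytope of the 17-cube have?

An n-cross-polytope has 2n vertices; here n = 17, giving 34.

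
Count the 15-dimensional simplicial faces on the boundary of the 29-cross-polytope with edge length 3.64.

An n-cross-polytope has 2^(k+1)·C(n,k+1) k-faces. Here 2^16·C(29,16) = 65536·67863915 = 4447529533440.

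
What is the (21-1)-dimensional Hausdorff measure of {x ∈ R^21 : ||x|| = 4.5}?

The surface area of an n-ball is 2π^(n/2) r^(n-1) / Γ(n/2). For n=21, r=4.5: 150094635296999121·π^10/4138534400 ≈ 3.39639e+12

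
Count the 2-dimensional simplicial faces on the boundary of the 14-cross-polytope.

An n-cross-polytope has 2^(k+1)·C(n,k+1) k-faces. Here 2^3·C(14,3) = 8·364 = 2912.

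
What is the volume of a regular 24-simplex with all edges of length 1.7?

For a regular n-simplex with edge a, V = (a^n / n!)·√((n+1)/2^n). With a=1.7, n=24: V ≈ 6.67849e-22.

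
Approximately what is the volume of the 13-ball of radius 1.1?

Volume = π^{13/2}·(1.1)^13/Γ(15/2) ≈ 3.14374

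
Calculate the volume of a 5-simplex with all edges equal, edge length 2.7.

V_5 = √(6) · 2.7^5 / (5! · 2^(5/2)) ≈ 0.517772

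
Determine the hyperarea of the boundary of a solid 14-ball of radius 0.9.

The surface area of an n-ball is 2π^(n/2) r^(n-1) / Γ(n/2). For n=14, r=0.9: 2.13255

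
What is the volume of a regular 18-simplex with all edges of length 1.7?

V_18 = √(19) · 1.7^18 / (18! · 2^(18/2)) ≈ 1.87002e-14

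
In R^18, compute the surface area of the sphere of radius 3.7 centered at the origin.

S_18(3.7) = 2·π^(18/2)·(3.7)^17 / Γ(18/2) ≈ 6.74975e+09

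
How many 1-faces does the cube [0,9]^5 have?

Number of 1-faces = C(5,1)·2^(5-1) = 5·16 = 80.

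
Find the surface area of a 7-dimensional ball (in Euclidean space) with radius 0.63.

S_7(0.63) = 2·π^(7/2)·(0.63)^6 / Γ(7/2) ≈ 2.06786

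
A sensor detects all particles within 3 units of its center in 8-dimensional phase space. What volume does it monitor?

Volume = π^{8/2}·(3)^8/Γ(5) = 2187·π^4/8 ≈ 26629.2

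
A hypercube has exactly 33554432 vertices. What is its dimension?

2^n = 33554432 ⇒ n = log_2(33554432) = 25.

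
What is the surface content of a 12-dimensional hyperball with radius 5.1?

The surface area of an n-ball is 2π^(n/2) r^(n-1) / Γ(n/2). For n=12, r=5.1: 9.72792e+08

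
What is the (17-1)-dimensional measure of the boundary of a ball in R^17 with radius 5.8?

S = n·V_n(r)/r = 17·V_17(5.8)/5.8 (volume-to-surface relation), giving 3.93059e+12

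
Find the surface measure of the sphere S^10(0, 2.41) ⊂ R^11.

S_11(2.41) = 2·π^(11/2)·(2.41)^10 / Γ(11/2) ≈ 136983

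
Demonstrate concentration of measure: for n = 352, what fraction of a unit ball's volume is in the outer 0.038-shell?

1 - (1-0.038)^352 ≈ 0.9999988043 ≈ 99.999880%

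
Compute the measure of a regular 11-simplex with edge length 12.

Volume = 12^11 · √(12/2^11) / 11! ≈ 1424.83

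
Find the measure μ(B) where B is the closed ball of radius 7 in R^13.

V = 1771684761728·π^6/19305 ≈ 8.82299e+10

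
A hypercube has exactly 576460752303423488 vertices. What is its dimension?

n = log_2(576460752303423488) = 59.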